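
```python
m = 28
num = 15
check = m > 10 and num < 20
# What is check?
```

Trace:
`m = 28` → m = 28
`num = 15` → num = 15
`check = m > 10 and num < 20` → check = True
So check = True

Answer: True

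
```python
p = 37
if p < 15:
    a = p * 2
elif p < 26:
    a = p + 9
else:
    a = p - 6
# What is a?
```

Trace:
`p = 37` → p = 37
`if p < 15: ...` → p < 15 is False, p < 26 is False, take else branch → a = 31
So a = 31

Answer: 31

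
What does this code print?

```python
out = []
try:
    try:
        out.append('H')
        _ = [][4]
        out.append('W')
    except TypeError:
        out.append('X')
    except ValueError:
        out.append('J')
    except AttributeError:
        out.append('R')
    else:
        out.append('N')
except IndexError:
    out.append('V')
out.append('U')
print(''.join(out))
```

Execution trace: 'H' (try body) → 'V' (outer except IndexError) → 'U' (after the try/except). Output: HVU

Answer: HVU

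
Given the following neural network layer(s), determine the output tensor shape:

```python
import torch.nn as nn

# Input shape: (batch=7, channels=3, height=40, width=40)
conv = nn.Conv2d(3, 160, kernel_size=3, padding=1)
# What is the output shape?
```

Input: (7, 3, 40, 40) -> Output: (7, 160, 40, 40)

Answer: (7, 160, 40, 40)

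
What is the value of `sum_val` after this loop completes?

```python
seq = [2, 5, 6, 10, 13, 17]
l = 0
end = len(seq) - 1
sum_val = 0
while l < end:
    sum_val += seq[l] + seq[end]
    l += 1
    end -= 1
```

Sum of pairs from ends
`sum_val` takes the values: 0 → 19 → 37 → 53

Answer: 53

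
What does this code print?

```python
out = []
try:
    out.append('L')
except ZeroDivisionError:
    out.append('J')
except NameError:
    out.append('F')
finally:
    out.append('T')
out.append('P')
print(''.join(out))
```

Execution trace: 'L' (try body, no exception) → 'T' (finally) → 'P' (after the try/except). Output: LTP

Answer: LTP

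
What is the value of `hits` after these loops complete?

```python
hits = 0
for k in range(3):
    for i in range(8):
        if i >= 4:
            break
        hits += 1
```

Inner breaks at 4, outer runs 3 times
`hits` takes the values: 0 → 1 → 2 → 3 → 4 → 5 → 6 → 7 → 8 → 9 → 10 → 11 → 12

Answer: 12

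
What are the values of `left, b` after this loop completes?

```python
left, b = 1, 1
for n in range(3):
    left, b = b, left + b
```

Fibonacci: after 3 iterations
`left, b` takes the values: (1, 1) → (1, 2) → (2, 3) → (3, 5)

Answer: 3, 5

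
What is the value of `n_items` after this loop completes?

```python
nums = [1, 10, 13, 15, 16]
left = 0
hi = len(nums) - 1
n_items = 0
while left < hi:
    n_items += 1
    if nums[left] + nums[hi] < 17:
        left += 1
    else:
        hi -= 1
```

Steps to find pair summing to 17
`n_items` takes the values: 0 → 1 → 2 → 3 → 4

Answer: 4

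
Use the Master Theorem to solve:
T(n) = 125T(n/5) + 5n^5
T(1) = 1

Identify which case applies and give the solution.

a=125, b=5, f(n)=5n^5. log_5(125) = 3. Since c=5 > 3 and the regularity condition holds (125(n/5)^5 = (125/5^5)n^5 with 125/5^5 < 1), Case 3 applies: T(n) = Θ(f(n)) = O(n^5).

Answer: O(n^5) - Case 3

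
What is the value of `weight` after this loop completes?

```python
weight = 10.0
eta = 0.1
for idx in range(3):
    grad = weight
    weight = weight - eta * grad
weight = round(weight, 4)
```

Gradient descent: w = 10.0 * (1 - 0.1)^3
`weight` takes the values: 10.0 → 9.0 → 8.1 → 7.29

Answer: 7.29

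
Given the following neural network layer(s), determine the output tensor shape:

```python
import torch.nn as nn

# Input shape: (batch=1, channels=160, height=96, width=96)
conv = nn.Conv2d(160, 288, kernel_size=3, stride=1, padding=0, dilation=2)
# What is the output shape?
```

Input: (1, 160, 96, 96) -> Output: (1, 288, 92, 92)

Answer: (1, 288, 92, 92)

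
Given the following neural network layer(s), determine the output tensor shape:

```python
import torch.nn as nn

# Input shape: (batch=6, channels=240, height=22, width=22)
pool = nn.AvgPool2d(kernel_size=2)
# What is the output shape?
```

Input: (6, 240, 22, 22) -> Output: (6, 240, 11, 11)

Answer: (6, 240, 11, 11)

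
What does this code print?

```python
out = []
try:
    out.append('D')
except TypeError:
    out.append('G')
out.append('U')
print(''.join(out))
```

Execution trace: 'D' (try body, no exception) → 'U' (after the try/except). Output: DU

Answer: DU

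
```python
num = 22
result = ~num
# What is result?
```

Trace:
`num = 22` → num = 22
`result = ~num` → result = -23
So result = -23

Answer: -23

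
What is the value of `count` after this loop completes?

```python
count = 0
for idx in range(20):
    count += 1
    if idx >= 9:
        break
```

Loop breaks when idx reaches 9, count is 10
`count` takes the values: 0 → 1 → 2 → 3 → 4 → 5 → 6 → 7 → 8 → 9 → 10

Answer: 10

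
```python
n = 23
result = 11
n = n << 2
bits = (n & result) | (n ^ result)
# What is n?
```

Trace:
`n = 23` → n = 23
`result = 11` → result = 11
`n = n << 2` → n = 92
`bits = (n & result) | (n ^ result)` → bits = 95
So n = 92

Answer: 92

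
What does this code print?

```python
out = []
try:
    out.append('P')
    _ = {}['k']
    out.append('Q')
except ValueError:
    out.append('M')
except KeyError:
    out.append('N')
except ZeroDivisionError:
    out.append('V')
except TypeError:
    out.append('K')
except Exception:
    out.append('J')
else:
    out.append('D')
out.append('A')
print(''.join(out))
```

Execution trace: 'P' (try body) → 'N' (except KeyError) → 'A' (after the try/except). Output: PNA

Answer: PNA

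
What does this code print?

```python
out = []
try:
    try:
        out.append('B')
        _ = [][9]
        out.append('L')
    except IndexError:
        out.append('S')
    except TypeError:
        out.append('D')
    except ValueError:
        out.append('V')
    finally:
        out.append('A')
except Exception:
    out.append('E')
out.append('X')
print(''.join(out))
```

Execution trace: 'B' (inner try body) → 'S' (inner except IndexError) → 'A' (inner finally) → 'X' (after the try/except). Output: BSAX

Answer: BSAX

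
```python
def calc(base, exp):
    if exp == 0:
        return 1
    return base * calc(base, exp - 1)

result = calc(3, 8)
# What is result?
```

calc(3, 8) = 3 * 3 * 3 * 3 * 3 * 3 * 3 * 3 = 6561

Answer: 6561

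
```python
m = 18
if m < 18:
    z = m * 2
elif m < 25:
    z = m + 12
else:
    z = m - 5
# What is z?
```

Trace:
`m = 18` → m = 18
`if m < 18: ...` → m < 18 is False, m < 25 is True → z = 30
So z = 30

Answer: 30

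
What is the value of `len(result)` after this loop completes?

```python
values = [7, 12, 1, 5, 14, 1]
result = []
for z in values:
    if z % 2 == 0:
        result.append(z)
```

Count even numbers in [7, 12, 1, 5, 14, 1]
`result` takes the values: [] → [12] → [12, 14]
So `len(result)` = 2

Answer: 2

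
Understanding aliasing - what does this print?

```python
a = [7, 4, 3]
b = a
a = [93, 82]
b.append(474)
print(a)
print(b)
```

Key concept: rebinding vs mutation: a is rebound to a new list, b still points at the original.
Step by step:
`a = [7, 4, 3]` → a = [7, 4, 3]
`b = a` → b = [7, 4, 3] (same object as a)
`a = [93, 82]` → a = [93, 82]
`b.append(474)` → b = [7, 4, 3, 474]
`print(a)` → prints [93, 82]
`print(b)` → prints [7, 4, 3, 474]

Answer:
[93, 82]
[7, 4, 3, 474]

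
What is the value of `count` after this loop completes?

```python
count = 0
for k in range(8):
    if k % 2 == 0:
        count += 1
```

Count numbers divisible by 2 in range(8)
`count` takes the values: 0 → 1 → 2 → 3 → 4

Answer: 4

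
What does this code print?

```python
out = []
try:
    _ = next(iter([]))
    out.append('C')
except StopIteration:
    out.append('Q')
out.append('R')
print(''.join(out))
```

Execution trace: 'Q' (except StopIteration) → 'R' (after the try/except). Output: QR

Answer: QR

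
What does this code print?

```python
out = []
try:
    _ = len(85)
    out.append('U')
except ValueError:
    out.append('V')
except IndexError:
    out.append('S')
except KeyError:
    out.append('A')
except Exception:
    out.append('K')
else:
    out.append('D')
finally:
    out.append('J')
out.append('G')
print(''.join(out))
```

Execution trace: 'K' (except Exception) → 'J' (finally) → 'G' (after the try/except). Output: KJG

Answer: KJG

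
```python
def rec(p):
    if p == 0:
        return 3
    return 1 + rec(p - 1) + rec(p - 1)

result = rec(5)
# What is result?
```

rec(p) = 1 + 2·rec(p-1), rec(0)=3. Closed form: (3+1)·2^5 - 1 = 127.

Answer: 127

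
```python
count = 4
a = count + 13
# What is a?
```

Trace:
`count = 4` → count = 4
`a = count + 13` → a = 17
So a = 17

Answer: 17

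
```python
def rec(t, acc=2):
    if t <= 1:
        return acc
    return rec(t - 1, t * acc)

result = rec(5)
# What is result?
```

Accumulator trace (n, acc): (5, 2) -> (4, 10) -> (3, 40) -> (2, 120) -> (1, 240) -> return 240

Answer: 240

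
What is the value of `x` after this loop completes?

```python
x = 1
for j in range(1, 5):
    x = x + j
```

Start at 1, add 1 through 4
`x` takes the values: 1 → 2 → 4 → 7 → 11

Answer: 11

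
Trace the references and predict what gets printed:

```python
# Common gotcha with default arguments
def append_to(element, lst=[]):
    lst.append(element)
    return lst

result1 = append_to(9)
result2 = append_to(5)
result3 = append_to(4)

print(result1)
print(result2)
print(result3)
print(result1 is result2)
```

Key concept: mutable default argument gotcha.
Step by step:
`result1 = append_to(9)` → result1 = [9]
`result2 = append_to(5)` → result1 = [9, 5] (same object as result2); result2 = [9, 5] (same object as result1)
`result3 = append_to(4)` → result1 = [9, 5, 4] (same object as result2, result3); result2 = [9, 5, 4] (same object as result1, result3); result3 = [9, 5, 4] (same object as result1, result2)
`print(result1)` → prints [9, 5, 4]
`print(result2)` → prints [9, 5, 4]
`print(result3)` → prints [9, 5, 4]
`print(result1 is result2)` → prints True

Answer:
[9, 5, 4]
[9, 5, 4]
[9, 5, 4]
True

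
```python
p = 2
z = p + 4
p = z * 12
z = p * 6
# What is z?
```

Trace:
`p = 2` → p = 2
`z = p + 4` → z = 6
`p = z * 12` → p = 72
`z = p * 6` → z = 432
So z = 432

Answer: 432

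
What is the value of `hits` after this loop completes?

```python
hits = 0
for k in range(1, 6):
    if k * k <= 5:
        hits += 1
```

Count numbers where k² ≤ 5
`hits` takes the values: 0 → 1 → 2

Answer: 2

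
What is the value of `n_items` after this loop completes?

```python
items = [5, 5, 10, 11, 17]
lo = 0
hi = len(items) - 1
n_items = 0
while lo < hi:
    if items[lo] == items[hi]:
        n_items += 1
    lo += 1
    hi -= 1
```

Count matching pairs from ends
`n_items` takes the values: 0

Answer: 0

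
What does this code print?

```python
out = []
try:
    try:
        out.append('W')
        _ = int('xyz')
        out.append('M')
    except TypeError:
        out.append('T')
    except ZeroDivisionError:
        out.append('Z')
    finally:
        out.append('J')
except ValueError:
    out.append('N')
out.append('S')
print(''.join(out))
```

Execution trace: 'W' (try body) → 'J' (finally) → 'N' (outer except ValueError) → 'S' (after the try/except). Output: WJNS

Answer: WJNS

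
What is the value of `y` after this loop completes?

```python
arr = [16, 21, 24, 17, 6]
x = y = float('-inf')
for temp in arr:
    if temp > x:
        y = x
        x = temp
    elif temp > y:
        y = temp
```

Second largest (with repeats) in [16, 21, 24, 17, 6]
`y` takes the values: -inf → 16 → 21

Answer: 21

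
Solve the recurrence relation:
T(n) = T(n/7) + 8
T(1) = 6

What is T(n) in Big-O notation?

Each step divides n by 7 and adds 8. After log_7(n) steps we reach T(1)=6. So T(n) = 8·log_7(n) + 6 = O(log n).

Answer: O(log n)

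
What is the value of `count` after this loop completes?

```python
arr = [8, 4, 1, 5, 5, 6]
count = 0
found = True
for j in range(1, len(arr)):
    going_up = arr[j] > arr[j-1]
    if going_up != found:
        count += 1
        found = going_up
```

Count direction changes in [8, 4, 1, 5, 5, 6]
`count` takes the values: 0 → 1 → 2 → 3 → 4

Answer: 4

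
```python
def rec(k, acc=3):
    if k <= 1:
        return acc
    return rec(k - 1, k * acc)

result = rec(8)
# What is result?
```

Accumulator trace (n, acc): (8, 3) -> (7, 24) -> (6, 168) -> (5, 1008) -> (4, 5040) -> (3, 20160) -> (2, 60480) -> (1, 120960) -> return 120960

Answer: 120960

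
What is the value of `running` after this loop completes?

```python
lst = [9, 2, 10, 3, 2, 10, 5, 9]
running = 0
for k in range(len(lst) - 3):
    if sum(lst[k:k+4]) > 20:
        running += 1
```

Count windows with sum > 20
`running` takes the values: 0 → 1 → 2 → 3

Answer: 3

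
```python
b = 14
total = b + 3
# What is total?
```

Trace:
`b = 14` → b = 14
`total = b + 3` → total = 17
So total = 17

Answer: 17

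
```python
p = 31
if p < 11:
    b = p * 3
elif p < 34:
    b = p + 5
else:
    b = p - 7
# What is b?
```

Trace:
`p = 31` → p = 31
`if p < 11: ...` → p < 11 is False, p < 34 is True → b = 36
So b = 36

Answer: 36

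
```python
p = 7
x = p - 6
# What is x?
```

Trace:
`p = 7` → p = 7
`x = p - 6` → x = 1
So x = 1

Answer: 1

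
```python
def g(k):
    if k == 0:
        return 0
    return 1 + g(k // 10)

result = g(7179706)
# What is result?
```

Count of digits of 7179706: 7

Answer: 7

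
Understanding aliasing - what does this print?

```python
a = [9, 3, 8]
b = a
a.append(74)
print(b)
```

Key concept: basic list aliasing.
Step by step:
`a = [9, 3, 8]` → a = [9, 3, 8]
`b = a` → b = [9, 3, 8] (same object as a)
`a.append(74)` → a = [9, 3, 8, 74] (same object as b); b = [9, 3, 8, 74] (same object as a)
`print(b)` → prints [9, 3, 8, 74]

Answer: [9, 3, 8, 74]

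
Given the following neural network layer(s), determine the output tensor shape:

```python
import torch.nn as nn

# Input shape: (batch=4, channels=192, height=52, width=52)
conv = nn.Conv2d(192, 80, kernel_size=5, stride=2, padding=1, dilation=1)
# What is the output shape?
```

Input: (4, 192, 52, 52) -> Output: (4, 80, 25, 25)

Answer: (4, 80, 25, 25)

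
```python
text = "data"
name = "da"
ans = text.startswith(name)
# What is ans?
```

Trace:
`text = "data"` → text = 'data'
`name = "da"` → name = 'da'
`ans = text.startswith(name)` → ans = True
So ans = True

Answer: True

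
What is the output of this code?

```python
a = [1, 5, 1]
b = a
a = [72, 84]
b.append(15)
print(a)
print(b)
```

Key concept: rebinding vs mutation: a is rebound to a new list, b still points at the original.
Step by step:
`a = [1, 5, 1]` → a = [1, 5, 1]
`b = a` → b = [1, 5, 1] (same object as a)
`a = [72, 84]` → a = [72, 84]
`b.append(15)` → b = [1, 5, 1, 15]
`print(a)` → prints [72, 84]
`print(b)` → prints [1, 5, 1, 15]

Answer:
[72, 84]
[1, 5, 1, 15]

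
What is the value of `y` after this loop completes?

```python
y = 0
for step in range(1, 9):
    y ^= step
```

XOR of 1 to 8
`y` takes the values: 0 → 1 → 3 → 0 → 4 → 1 → 7 → 0 → 8

Answer: 8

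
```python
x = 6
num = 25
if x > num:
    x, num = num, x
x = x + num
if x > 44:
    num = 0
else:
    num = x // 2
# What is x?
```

Trace:
`x = 6` → x = 6
`num = 25` → num = 25
`if x > num: ...` → x > num is False → no variable changes
`x = x + num` → x = 31
`if x > 44: ...` → x > 44 is False, take else branch → num = 15
So x = 31

Answer: 31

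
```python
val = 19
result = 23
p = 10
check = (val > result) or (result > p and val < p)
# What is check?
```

Trace:
`val = 19` → val = 19
`result = 23` → result = 23
`p = 10` → p = 10
`check = (val > result) or (result > p and val < p)` → check = False
So check = False

Answer: False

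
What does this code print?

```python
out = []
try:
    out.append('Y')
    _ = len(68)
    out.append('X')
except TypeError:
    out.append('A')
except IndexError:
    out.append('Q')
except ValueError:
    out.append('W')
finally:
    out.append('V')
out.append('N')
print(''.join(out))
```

Execution trace: 'Y' (try body) → 'A' (except TypeError) → 'V' (finally) → 'N' (after the try/except). Output: YAVN

Answer: YAVN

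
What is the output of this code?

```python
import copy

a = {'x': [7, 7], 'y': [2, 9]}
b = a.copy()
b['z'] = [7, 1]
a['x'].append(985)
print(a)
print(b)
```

Key concept: shallow copy of dict with mutable values.
Step by step:
`a = {'x': [7, 7], 'y': [2, 9]}` → a = {'x': [7, 7], 'y': [2, 9]}
`b = a.copy()` → b = {'x': [7, 7], 'y': [2, 9]}
`b['z'] = [7, 1]` → b = {'x': [7, 7], 'y': [2, 9], 'z': [7, 1]}
`a['x'].append(985)` → a = {'x': [7, 7, 985], 'y': [2, 9]}; b = {'x': [7, 7, 985], 'y': [2, 9], 'z': [7, 1]}
`print(a)` → prints {'x': [7, 7, 985], 'y': [2, 9]}
`print(b)` → prints {'x': [7, 7, 985], 'y': [2, 9], 'z': [7, 1]}

Answer:
{'x': [7, 7, 985], 'y': [2, 9]}
{'x': [7, 7, 985], 'y': [2, 9], 'z': [7, 1]}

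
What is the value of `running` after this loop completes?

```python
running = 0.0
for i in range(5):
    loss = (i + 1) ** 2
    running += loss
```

Sum of squared losses 1² + 2² + ... + 5²
`running` takes the values: 0.0 → 1.0 → 5.0 → 14.0 → 30.0 → 55.0

Answer: 55.0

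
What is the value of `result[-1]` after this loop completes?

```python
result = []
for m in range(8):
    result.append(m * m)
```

Last element of squares 0 to 7
`result` takes the values: [] → [0] → [0, 1] → [0, 1, 4] → [0, 1, 4, 9] → [0, 1, 4, 9, 16] → [0, 1, 4, 9, 16, 25] → [0, 1, 4, 9, 16, 25, 36] → [0, 1, 4, 9, 16, 25, 36, 49]
So `result[-1]` = 49

Answer: 49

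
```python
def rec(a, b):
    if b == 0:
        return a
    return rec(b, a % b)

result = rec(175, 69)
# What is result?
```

rec(175, 69) -> rec(69, 37) -> rec(37, 32) -> rec(32, 5) -> rec(5, 2) -> rec(2, 1) -> rec(1, 0) -> 1

Answer: 1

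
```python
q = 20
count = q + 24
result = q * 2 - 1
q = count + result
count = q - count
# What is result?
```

Trace:
`q = 20` → q = 20
`count = q + 24` → count = 44
`result = q * 2 - 1` → result = 39
`q = count + result` → q = 83
`count = q - count` → count = 39
So result = 39

Answer: 39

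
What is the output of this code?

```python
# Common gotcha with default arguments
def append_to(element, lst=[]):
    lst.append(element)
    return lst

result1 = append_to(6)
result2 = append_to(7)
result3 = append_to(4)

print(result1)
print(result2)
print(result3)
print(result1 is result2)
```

Key concept: mutable default argument gotcha.
Step by step:
`result1 = append_to(6)` → result1 = [6]
`result2 = append_to(7)` → result1 = [6, 7] (same object as result2); result2 = [6, 7] (same object as result1)
`result3 = append_to(4)` → result1 = [6, 7, 4] (same object as result2, result3); result2 = [6, 7, 4] (same object as result1, result3); result3 = [6, 7, 4] (same object as result1, result2)
`print(result1)` → prints [6, 7, 4]
`print(result2)` → prints [6, 7, 4]
`print(result3)` → prints [6, 7, 4]
`print(result1 is result2)` → prints True

Answer:
[6, 7, 4]
[6, 7, 4]
[6, 7, 4]
True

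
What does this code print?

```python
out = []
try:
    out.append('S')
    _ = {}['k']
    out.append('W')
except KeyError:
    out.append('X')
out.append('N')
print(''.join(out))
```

Execution trace: 'S' (try body) → 'X' (except KeyError) → 'N' (after the try/except). Output: SXN

Answer: SXN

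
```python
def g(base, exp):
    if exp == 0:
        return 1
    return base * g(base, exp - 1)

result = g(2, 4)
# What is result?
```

g(2, 4) = 2 * 2 * 2 * 2 = 16

Answer: 16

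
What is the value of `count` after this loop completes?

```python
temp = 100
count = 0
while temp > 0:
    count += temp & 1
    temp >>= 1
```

Count set bits in 100 (binary: 0b1100100)
`count` takes the values: 0 → 1 → 2 → 3

Answer: 3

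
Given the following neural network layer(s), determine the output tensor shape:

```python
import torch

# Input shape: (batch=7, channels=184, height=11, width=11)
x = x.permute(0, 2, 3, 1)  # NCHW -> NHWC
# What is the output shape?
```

Input: (7, 184, 11, 11) -> Output: (7, 11, 11, 184)

Answer: (7, 11, 11, 184)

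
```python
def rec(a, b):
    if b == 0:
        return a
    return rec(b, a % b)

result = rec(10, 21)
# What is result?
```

rec(10, 21) -> rec(21, 10) -> rec(10, 1) -> rec(1, 0) -> 1

Answer: 1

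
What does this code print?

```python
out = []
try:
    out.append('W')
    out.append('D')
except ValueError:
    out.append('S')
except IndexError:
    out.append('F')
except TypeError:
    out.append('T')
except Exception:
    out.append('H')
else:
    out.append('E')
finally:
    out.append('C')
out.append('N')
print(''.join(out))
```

Execution trace: 'W' (try body) → 'D' (try body, no exception) → 'E' (else) → 'C' (finally) → 'N' (after the try/except). Output: WDECN

Answer: WDECN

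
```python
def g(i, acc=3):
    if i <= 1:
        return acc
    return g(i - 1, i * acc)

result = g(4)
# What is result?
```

Accumulator trace (n, acc): (4, 3) -> (3, 12) -> (2, 36) -> (1, 72) -> return 72

Answer: 72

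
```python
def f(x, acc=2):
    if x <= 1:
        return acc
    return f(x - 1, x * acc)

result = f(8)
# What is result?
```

Accumulator trace (n, acc): (8, 2) -> (7, 16) -> (6, 112) -> (5, 672) -> (4, 3360) -> (3, 13440) -> (2, 40320) -> (1, 80640) -> return 80640

Answer: 80640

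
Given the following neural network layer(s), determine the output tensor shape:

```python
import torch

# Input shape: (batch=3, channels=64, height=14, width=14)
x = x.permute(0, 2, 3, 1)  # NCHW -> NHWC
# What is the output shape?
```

Input: (3, 64, 14, 14) -> Output: (3, 14, 14, 64)

Answer: (3, 14, 14, 64)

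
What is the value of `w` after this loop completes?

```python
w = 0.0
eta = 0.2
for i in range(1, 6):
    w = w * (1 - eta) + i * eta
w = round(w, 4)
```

Moving average with lr=0.2
`w` takes the values: 0.0 → 0.2 → 0.56 → 1.048 → 1.6384 → 2.31072 → 2.3107

Answer: 2.3107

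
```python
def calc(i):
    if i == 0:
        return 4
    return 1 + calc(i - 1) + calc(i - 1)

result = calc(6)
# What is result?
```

calc(i) = 1 + 2·calc(i-1), calc(0)=4. Closed form: (4+1)·2^6 - 1 = 319.

Answer: 319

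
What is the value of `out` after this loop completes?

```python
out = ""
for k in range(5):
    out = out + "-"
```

Repeat '-' 5 times
`out` takes the values: "" → "-" → "--" → "---" → "----" → "-----"

Answer: "-----"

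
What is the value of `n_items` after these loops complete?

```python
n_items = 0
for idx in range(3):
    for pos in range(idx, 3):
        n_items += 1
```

Upper triangle: 3 + 2 + ... + 1
`n_items` takes the values: 0 → 1 → 2 → 3 → 4 → 5 → 6

Answer: 6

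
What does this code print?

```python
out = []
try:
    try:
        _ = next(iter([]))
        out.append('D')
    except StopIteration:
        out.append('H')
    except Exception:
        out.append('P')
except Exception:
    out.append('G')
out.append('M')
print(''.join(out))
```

Execution trace: 'H' (inner except StopIteration) → 'M' (after the try/except). Output: HM

Answer: HM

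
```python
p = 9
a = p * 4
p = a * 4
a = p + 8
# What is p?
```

Trace:
`p = 9` → p = 9
`a = p * 4` → a = 36
`p = a * 4` → p = 144
`a = p + 8` → a = 152
So p = 144

Answer: 144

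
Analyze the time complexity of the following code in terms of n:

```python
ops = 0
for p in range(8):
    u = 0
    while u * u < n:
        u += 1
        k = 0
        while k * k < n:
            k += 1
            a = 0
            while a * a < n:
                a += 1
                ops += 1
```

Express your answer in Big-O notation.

Each loop level contributes: 1 × √n × √n × √n. Multiplying the contributions gives O(n√n).

Answer: O(n√n)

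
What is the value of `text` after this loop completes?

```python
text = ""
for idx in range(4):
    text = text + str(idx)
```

Concatenate digits 0 to 3
`text` takes the values: "" → "0" → "01" → "012" → "0123"

Answer: "0123"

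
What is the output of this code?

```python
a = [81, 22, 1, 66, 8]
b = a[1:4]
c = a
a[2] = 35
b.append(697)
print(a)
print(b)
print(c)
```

Key concept: slice vs alias.
Step by step:
`a = [81, 22, 1, 66, 8]` → a = [81, 22, 1, 66, 8]
`b = a[1:4]` → b = [22, 1, 66]
`c = a` → c = [81, 22, 1, 66, 8] (same object as a)
`a[2] = 35` → a = [81, 22, 35, 66, 8] (same object as c); c = [81, 22, 35, 66, 8] (same object as a)
`b.append(697)` → b = [22, 1, 66, 697]
`print(a)` → prints [81, 22, 35, 66, 8]
`print(b)` → prints [22, 1, 66, 697]
`print(c)` → prints [81, 22, 35, 66, 8]

Answer:
[81, 22, 35, 66, 8]
[22, 1, 66, 697]
[81, 22, 35, 66, 8]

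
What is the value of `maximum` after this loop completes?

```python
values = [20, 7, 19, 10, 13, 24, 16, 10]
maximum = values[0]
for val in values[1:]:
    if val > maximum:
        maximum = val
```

Maximum of [20, 7, 19, 10, 13, 24, 16, 10]
`maximum` takes the values: 20 → 24

Answer: 24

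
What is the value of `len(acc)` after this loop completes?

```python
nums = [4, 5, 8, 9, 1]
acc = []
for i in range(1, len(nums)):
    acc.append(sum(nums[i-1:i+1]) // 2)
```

Number of 2-element averages
`acc` takes the values: [] → [4] → [4, 6] → [4, 6, 8] → [4, 6, 8, 5]
So `len(acc)` = 4

Answer: 4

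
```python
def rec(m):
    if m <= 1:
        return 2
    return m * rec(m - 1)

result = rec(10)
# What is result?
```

rec(10) = 10 * 9 * 8 * 7 * 6 * 5 * 4 * 3 * 2 * 2 = 7257600

Answer: 7257600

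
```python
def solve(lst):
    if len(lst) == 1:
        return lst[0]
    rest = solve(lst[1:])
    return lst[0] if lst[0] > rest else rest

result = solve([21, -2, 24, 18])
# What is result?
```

Recursive max over [21, -2, 24, 18] = 24

Answer: 24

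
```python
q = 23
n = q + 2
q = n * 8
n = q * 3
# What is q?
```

Trace:
`q = 23` → q = 23
`n = q + 2` → n = 25
`q = n * 8` → q = 200
`n = q * 3` → n = 600
So q = 200

Answer: 200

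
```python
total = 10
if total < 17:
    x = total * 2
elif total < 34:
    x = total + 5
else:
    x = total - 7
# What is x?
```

Trace:
`total = 10` → total = 10
`if total < 17: ...` → total < 17 is True → x = 20
So x = 20

Answer: 20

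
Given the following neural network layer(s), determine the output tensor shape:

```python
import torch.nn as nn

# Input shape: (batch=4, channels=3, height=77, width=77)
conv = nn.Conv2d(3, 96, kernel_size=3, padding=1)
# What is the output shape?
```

Input: (4, 3, 77, 77) -> Output: (4, 96, 77, 77)

Answer: (4, 96, 77, 77)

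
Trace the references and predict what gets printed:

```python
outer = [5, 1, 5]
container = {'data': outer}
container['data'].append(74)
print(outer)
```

Key concept: dict holds reference to list.
Step by step:
`outer = [5, 1, 5]` → outer = [5, 1, 5]
`container = {'data': outer}` → container = {'data': [5, 1, 5]}
`container['data'].append(74)` → outer = [5, 1, 5, 74]; container = {'data': [5, 1, 5, 74]}
`print(outer)` → prints [5, 1, 5, 74]

Answer: [5, 1, 5, 74]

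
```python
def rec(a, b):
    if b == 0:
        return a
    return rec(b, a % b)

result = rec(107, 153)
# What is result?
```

rec(107, 153) -> rec(153, 107) -> rec(107, 46) -> rec(46, 15) -> rec(15, 1) -> rec(1, 0) -> 1

Answer: 1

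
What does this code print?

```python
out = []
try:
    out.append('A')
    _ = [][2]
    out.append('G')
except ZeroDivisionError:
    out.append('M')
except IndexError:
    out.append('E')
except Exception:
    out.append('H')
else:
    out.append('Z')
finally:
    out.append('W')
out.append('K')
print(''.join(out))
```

Execution trace: 'A' (try body) → 'E' (except IndexError) → 'W' (finally) → 'K' (after the try/except). Output: AEWK

Answer: AEWK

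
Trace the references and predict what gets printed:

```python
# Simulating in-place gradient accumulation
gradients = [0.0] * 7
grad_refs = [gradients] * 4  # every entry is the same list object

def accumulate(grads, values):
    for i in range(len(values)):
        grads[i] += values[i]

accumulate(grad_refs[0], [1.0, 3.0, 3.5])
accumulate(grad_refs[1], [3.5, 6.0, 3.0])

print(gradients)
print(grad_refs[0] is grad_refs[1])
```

Key concept: gradient accumulation aliasing.
Step by step:
`gradients = [0.0] * 7` → gradients = [0.0, 0.0, 0.0, 0.0, 0.0, 0.0, 0.0]
`grad_refs = [gradients] * 4` → grad_refs = [[0.0, 0.0, 0.0, 0.0, 0.0, 0.0, 0.0], [0.0, 0.0, 0.0, 0.0, 0.0, 0.0, 0.0], [0.0, 0.0, 0.0, 0.0, 0.0, 0.0, 0.0], [0.0, 0.0, 0.0, 0.0, 0.0, 0.0, 0.0]]
`accumulate(grad_refs[0], [1.0, 3.0, 3.5])` → gradients = [1.0, 3.0, 3.5, 0.0, 0.0, 0.0, 0.0]; grad_refs = [[1.0, 3.0, 3.5, 0.0, 0.0, 0.0, 0.0], [1.0, 3.0, 3.5, 0.0, 0.0, 0.0, 0.0], [1.0, 3.0, 3.5, 0.0, 0.0, 0.0, 0.0], [1.0, 3.0, 3.5, 0.0, 0.0, 0.0, 0.0]]
`accumulate(grad_refs[1], [3.5, 6.0, 3.0])` → gradients = [4.5, 9.0, 6.5, 0.0, 0.0, 0.0, 0.0]; grad_refs = [[4.5, 9.0, 6.5, 0.0, 0.0, 0.0, 0.0], [4.5, 9.0, 6.5, 0.0, 0.0, 0.0, 0.0], [4.5, 9.0, 6.5, 0.0, 0.0, 0.0, 0.0], [4.5, 9.0, 6.5, 0.0, 0.0, 0.0, 0.0]]
`print(gradients)` → prints [4.5, 9.0, 6.5, 0.0, 0.0, 0.0, 0.0]
`print(grad_refs[0] is grad_refs[1])` → prints True

Answer:
[4.5, 9.0, 6.5, 0.0, 0.0, 0.0, 0.0]
True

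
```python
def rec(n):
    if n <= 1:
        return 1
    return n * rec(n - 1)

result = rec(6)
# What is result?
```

rec(6) = 6 * 5 * 4 * 3 * 2 * 1 = 720

Answer: 720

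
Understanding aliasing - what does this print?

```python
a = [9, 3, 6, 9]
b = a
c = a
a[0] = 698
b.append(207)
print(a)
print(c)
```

Key concept: multiple aliases.
Step by step:
`a = [9, 3, 6, 9]` → a = [9, 3, 6, 9]
`b = a` → b = [9, 3, 6, 9] (same object as a)
`c = a` → c = [9, 3, 6, 9] (same object as a, b)
`a[0] = 698` → a = [698, 3, 6, 9] (same object as b, c); b = [698, 3, 6, 9] (same object as a, c); c = [698, 3, 6, 9] (same object as a, b)
`b.append(207)` → a = [698, 3, 6, 9, 207] (same object as b, c); b = [698, 3, 6, 9, 207] (same object as a, c); c = [698, 3, 6, 9, 207] (same object as a, b)
`print(a)` → prints [698, 3, 6, 9, 207]
`print(c)` → prints [698, 3, 6, 9, 207]

Answer:
[698, 3, 6, 9, 207]
[698, 3, 6, 9, 207]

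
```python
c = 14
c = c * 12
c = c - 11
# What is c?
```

Trace:
`c = 14` → c = 14
`c = c * 12` → c = 168
`c = c - 11` → c = 157
So c = 157

Answer: 157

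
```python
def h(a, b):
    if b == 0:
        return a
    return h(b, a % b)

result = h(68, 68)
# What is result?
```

h(68, 68) -> h(68, 0) -> 68

Answer: 68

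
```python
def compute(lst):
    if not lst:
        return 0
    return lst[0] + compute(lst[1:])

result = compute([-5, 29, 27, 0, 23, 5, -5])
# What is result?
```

(-5) + 29 + 27 + 0 + 23 + 5 + (-5) + 0 = 74

Answer: 74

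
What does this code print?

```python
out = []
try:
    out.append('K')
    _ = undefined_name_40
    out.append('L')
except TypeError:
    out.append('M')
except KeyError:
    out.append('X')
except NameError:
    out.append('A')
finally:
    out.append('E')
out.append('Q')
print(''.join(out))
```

Execution trace: 'K' (try body) → 'A' (except NameError) → 'E' (finally) → 'Q' (after the try/except). Output: KAEQ

Answer: KAEQ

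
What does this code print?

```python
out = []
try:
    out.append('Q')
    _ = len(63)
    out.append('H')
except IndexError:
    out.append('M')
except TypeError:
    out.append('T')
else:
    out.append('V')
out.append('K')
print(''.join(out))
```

Execution trace: 'Q' (try body) → 'T' (except TypeError) → 'K' (after the try/except). Output: QTK

Answer: QTK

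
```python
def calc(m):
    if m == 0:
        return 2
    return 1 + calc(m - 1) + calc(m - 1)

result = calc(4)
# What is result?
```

calc(m) = 1 + 2·calc(m-1), calc(0)=2. Closed form: (2+1)·2^4 - 1 = 47.

Answer: 47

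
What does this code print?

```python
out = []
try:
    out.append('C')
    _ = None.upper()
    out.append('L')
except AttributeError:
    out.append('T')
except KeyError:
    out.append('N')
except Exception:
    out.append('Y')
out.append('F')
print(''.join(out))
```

Execution trace: 'C' (try body) → 'T' (except AttributeError) → 'F' (after the try/except). Output: CTF

Answer: CTF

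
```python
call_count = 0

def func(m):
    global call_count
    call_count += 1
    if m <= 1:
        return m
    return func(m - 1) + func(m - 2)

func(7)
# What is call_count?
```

Calls(m) = 1 + Calls(m-1) + Calls(m-2); Calls(0)=Calls(1)=1. For m=7 this gives 41.

Answer: 41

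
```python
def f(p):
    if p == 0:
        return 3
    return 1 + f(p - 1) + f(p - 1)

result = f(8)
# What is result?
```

f(p) = 1 + 2·f(p-1), f(0)=3. Closed form: (3+1)·2^8 - 1 = 1023.

Answer: 1023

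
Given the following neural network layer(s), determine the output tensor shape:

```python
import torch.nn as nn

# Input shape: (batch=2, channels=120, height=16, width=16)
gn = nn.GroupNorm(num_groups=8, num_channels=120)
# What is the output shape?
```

Input: (2, 120, 16, 16) -> Output: (2, 120, 16, 16)

Answer: (2, 120, 16, 16)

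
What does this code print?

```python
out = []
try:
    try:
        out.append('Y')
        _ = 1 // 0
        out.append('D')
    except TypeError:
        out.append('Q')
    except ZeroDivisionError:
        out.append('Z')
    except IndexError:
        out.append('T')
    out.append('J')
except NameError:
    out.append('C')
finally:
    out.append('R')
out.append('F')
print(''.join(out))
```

Execution trace: 'Y' (inner try body) → 'Z' (inner except ZeroDivisionError) → 'J' (try body, no exception) → 'R' (finally) → 'F' (after the try/except). Output: YZJRF

Answer: YZJRF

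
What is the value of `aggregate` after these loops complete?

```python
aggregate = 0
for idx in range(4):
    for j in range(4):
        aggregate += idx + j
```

Sum of all idx+j for idx,j in 4x4
`aggregate` takes the values: 0 → 1 → 3 → 6 → 7 → 9 → 12 → 16 → 18 → 21 → 25 → 30 → 33 → 37 → 42 → 48

Answer: 48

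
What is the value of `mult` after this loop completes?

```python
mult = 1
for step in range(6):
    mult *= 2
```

2^6 = 64
`mult` takes the values: 1 → 2 → 4 → 8 → 16 → 32 → 64

Answer: 64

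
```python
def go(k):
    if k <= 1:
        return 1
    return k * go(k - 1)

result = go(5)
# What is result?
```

go(5) = 5 * 4 * 3 * 2 * 1 = 120

Answer: 120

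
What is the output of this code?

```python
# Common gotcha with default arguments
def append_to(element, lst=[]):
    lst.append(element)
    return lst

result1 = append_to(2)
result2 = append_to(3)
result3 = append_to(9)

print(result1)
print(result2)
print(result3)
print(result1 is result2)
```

Key concept: mutable default argument gotcha.
Step by step:
`result1 = append_to(2)` → result1 = [2]
`result2 = append_to(3)` → result1 = [2, 3] (same object as result2); result2 = [2, 3] (same object as result1)
`result3 = append_to(9)` → result1 = [2, 3, 9] (same object as result2, result3); result2 = [2, 3, 9] (same object as result1, result3); result3 = [2, 3, 9] (same object as result1, result2)
`print(result1)` → prints [2, 3, 9]
`print(result2)` → prints [2, 3, 9]
`print(result3)` → prints [2, 3, 9]
`print(result1 is result2)` → prints True

Answer:
[2, 3, 9]
[2, 3, 9]
[2, 3, 9]
True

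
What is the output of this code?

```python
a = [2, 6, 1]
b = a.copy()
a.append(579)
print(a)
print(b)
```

Key concept: list.copy() creates independent copy.
Step by step:
`a = [2, 6, 1]` → a = [2, 6, 1]
`b = a.copy()` → b = [2, 6, 1]
`a.append(579)` → a = [2, 6, 1, 579]
`print(a)` → prints [2, 6, 1, 579]
`print(b)` → prints [2, 6, 1]

Answer:
[2, 6, 1, 579]
[2, 6, 1]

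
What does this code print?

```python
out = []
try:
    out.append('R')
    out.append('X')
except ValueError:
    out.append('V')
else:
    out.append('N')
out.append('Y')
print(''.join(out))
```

Execution trace: 'R' (try body) → 'X' (try body, no exception) → 'N' (else) → 'Y' (after the try/except). Output: RXNY

Answer: RXNY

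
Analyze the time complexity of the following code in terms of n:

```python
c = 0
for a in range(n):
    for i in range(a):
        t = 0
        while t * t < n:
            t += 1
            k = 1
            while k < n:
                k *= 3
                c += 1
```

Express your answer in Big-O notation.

Each loop level contributes: n × n × √n × log n. Multiplying the contributions gives O(n^2√n log n).

Answer: O(n^2√n log n)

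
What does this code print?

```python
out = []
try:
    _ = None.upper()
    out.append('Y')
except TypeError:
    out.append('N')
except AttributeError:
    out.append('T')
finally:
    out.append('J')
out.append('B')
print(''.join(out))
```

Execution trace: 'T' (except AttributeError) → 'J' (finally) → 'B' (after the try/except). Output: TJB

Answer: TJB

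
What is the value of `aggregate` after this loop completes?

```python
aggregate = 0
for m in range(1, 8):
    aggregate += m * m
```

Sum of squares 1² to 7² = 140
`aggregate` takes the values: 0 → 1 → 5 → 14 → 30 → 55 → 91 → 140

Answer: 140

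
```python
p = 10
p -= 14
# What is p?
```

Trace:
`p = 10` → p = 10
`p -= 14` → p = -4
So p = -4

Answer: -4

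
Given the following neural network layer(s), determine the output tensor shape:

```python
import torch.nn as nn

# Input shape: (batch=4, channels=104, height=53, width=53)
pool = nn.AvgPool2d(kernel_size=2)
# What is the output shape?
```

Input: (4, 104, 53, 53) -> Output: (4, 104, 26, 26)

Answer: (4, 104, 26, 26)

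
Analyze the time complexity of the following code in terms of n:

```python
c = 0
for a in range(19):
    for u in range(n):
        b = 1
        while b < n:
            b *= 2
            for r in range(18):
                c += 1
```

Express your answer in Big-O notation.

Each loop level contributes: 1 × n × log n × 1. Multiplying the contributions gives O(n log n).

Answer: O(n log n)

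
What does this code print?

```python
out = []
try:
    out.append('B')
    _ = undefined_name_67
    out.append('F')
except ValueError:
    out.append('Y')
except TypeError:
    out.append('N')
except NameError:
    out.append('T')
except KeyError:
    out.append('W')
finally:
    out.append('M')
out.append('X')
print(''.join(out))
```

Execution trace: 'B' (try body) → 'T' (except NameError) → 'M' (finally) → 'X' (after the try/except). Output: BTMX

Answer: BTMX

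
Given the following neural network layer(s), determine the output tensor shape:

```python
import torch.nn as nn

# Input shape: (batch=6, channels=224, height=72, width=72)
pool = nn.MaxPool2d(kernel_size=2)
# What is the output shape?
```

Input: (6, 224, 72, 72) -> Output: (6, 224, 36, 36)

Answer: (6, 224, 36, 36)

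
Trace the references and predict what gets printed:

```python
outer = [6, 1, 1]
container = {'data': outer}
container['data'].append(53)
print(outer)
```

Key concept: dict holds reference to list.
Step by step:
`outer = [6, 1, 1]` → outer = [6, 1, 1]
`container = {'data': outer}` → container = {'data': [6, 1, 1]}
`container['data'].append(53)` → outer = [6, 1, 1, 53]; container = {'data': [6, 1, 1, 53]}
`print(outer)` → prints [6, 1, 1, 53]

Answer: [6, 1, 1, 53]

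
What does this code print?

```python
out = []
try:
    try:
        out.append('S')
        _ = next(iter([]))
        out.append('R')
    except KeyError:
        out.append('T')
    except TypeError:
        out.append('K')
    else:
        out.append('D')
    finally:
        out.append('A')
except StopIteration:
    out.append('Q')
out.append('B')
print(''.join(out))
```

Execution trace: 'S' (try body) → 'A' (finally) → 'Q' (outer except StopIteration) → 'B' (after the try/except). Output: SAQB

Answer: SAQB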